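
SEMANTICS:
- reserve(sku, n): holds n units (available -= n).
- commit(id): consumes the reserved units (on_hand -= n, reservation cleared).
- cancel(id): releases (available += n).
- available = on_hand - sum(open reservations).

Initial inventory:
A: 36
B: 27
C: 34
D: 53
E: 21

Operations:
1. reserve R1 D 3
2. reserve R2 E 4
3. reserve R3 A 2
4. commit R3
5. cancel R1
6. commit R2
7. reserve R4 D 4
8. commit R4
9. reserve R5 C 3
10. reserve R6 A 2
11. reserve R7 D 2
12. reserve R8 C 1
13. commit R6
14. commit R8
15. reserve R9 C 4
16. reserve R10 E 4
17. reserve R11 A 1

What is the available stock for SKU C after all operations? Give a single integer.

Answer: 26

Derivation:
Step 1: reserve R1 D 3 -> on_hand[A=36 B=27 C=34 D=53 E=21] avail[A=36 B=27 C=34 D=50 E=21] open={R1}
Step 2: reserve R2 E 4 -> on_hand[A=36 B=27 C=34 D=53 E=21] avail[A=36 B=27 C=34 D=50 E=17] open={R1,R2}
Step 3: reserve R3 A 2 -> on_hand[A=36 B=27 C=34 D=53 E=21] avail[A=34 B=27 C=34 D=50 E=17] open={R1,R2,R3}
Step 4: commit R3 -> on_hand[A=34 B=27 C=34 D=53 E=21] avail[A=34 B=27 C=34 D=50 E=17] open={R1,R2}
Step 5: cancel R1 -> on_hand[A=34 B=27 C=34 D=53 E=21] avail[A=34 B=27 C=34 D=53 E=17] open={R2}
Step 6: commit R2 -> on_hand[A=34 B=27 C=34 D=53 E=17] avail[A=34 B=27 C=34 D=53 E=17] open={}
Step 7: reserve R4 D 4 -> on_hand[A=34 B=27 C=34 D=53 E=17] avail[A=34 B=27 C=34 D=49 E=17] open={R4}
Step 8: commit R4 -> on_hand[A=34 B=27 C=34 D=49 E=17] avail[A=34 B=27 C=34 D=49 E=17] open={}
Step 9: reserve R5 C 3 -> on_hand[A=34 B=27 C=34 D=49 E=17] avail[A=34 B=27 C=31 D=49 E=17] open={R5}
Step 10: reserve R6 A 2 -> on_hand[A=34 B=27 C=34 D=49 E=17] avail[A=32 B=27 C=31 D=49 E=17] open={R5,R6}
Step 11: reserve R7 D 2 -> on_hand[A=34 B=27 C=34 D=49 E=17] avail[A=32 B=27 C=31 D=47 E=17] open={R5,R6,R7}
Step 12: reserve R8 C 1 -> on_hand[A=34 B=27 C=34 D=49 E=17] avail[A=32 B=27 C=30 D=47 E=17] open={R5,R6,R7,R8}
Step 13: commit R6 -> on_hand[A=32 B=27 C=34 D=49 E=17] avail[A=32 B=27 C=30 D=47 E=17] open={R5,R7,R8}
Step 14: commit R8 -> on_hand[A=32 B=27 C=33 D=49 E=17] avail[A=32 B=27 C=30 D=47 E=17] open={R5,R7}
Step 15: reserve R9 C 4 -> on_hand[A=32 B=27 C=33 D=49 E=17] avail[A=32 B=27 C=26 D=47 E=17] open={R5,R7,R9}
Step 16: reserve R10 E 4 -> on_hand[A=32 B=27 C=33 D=49 E=17] avail[A=32 B=27 C=26 D=47 E=13] open={R10,R5,R7,R9}
Step 17: reserve R11 A 1 -> on_hand[A=32 B=27 C=33 D=49 E=17] avail[A=31 B=27 C=26 D=47 E=13] open={R10,R11,R5,R7,R9}
Final available[C] = 26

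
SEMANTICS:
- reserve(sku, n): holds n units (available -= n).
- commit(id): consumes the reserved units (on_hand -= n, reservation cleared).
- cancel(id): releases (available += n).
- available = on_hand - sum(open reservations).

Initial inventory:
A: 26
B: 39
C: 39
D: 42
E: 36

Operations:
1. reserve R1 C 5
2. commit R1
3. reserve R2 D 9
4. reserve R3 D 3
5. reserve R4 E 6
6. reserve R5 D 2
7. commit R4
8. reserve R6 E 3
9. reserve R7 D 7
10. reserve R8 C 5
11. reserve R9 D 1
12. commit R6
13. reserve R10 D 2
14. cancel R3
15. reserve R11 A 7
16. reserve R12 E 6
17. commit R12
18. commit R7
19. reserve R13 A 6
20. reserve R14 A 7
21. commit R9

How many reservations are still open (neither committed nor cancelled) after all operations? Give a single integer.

Answer: 7

Derivation:
Step 1: reserve R1 C 5 -> on_hand[A=26 B=39 C=39 D=42 E=36] avail[A=26 B=39 C=34 D=42 E=36] open={R1}
Step 2: commit R1 -> on_hand[A=26 B=39 C=34 D=42 E=36] avail[A=26 B=39 C=34 D=42 E=36] open={}
Step 3: reserve R2 D 9 -> on_hand[A=26 B=39 C=34 D=42 E=36] avail[A=26 B=39 C=34 D=33 E=36] open={R2}
Step 4: reserve R3 D 3 -> on_hand[A=26 B=39 C=34 D=42 E=36] avail[A=26 B=39 C=34 D=30 E=36] open={R2,R3}
Step 5: reserve R4 E 6 -> on_hand[A=26 B=39 C=34 D=42 E=36] avail[A=26 B=39 C=34 D=30 E=30] open={R2,R3,R4}
Step 6: reserve R5 D 2 -> on_hand[A=26 B=39 C=34 D=42 E=36] avail[A=26 B=39 C=34 D=28 E=30] open={R2,R3,R4,R5}
Step 7: commit R4 -> on_hand[A=26 B=39 C=34 D=42 E=30] avail[A=26 B=39 C=34 D=28 E=30] open={R2,R3,R5}
Step 8: reserve R6 E 3 -> on_hand[A=26 B=39 C=34 D=42 E=30] avail[A=26 B=39 C=34 D=28 E=27] open={R2,R3,R5,R6}
Step 9: reserve R7 D 7 -> on_hand[A=26 B=39 C=34 D=42 E=30] avail[A=26 B=39 C=34 D=21 E=27] open={R2,R3,R5,R6,R7}
Step 10: reserve R8 C 5 -> on_hand[A=26 B=39 C=34 D=42 E=30] avail[A=26 B=39 C=29 D=21 E=27] open={R2,R3,R5,R6,R7,R8}
Step 11: reserve R9 D 1 -> on_hand[A=26 B=39 C=34 D=42 E=30] avail[A=26 B=39 C=29 D=20 E=27] open={R2,R3,R5,R6,R7,R8,R9}
Step 12: commit R6 -> on_hand[A=26 B=39 C=34 D=42 E=27] avail[A=26 B=39 C=29 D=20 E=27] open={R2,R3,R5,R7,R8,R9}
Step 13: reserve R10 D 2 -> on_hand[A=26 B=39 C=34 D=42 E=27] avail[A=26 B=39 C=29 D=18 E=27] open={R10,R2,R3,R5,R7,R8,R9}
Step 14: cancel R3 -> on_hand[A=26 B=39 C=34 D=42 E=27] avail[A=26 B=39 C=29 D=21 E=27] open={R10,R2,R5,R7,R8,R9}
Step 15: reserve R11 A 7 -> on_hand[A=26 B=39 C=34 D=42 E=27] avail[A=19 B=39 C=29 D=21 E=27] open={R10,R11,R2,R5,R7,R8,R9}
Step 16: reserve R12 E 6 -> on_hand[A=26 B=39 C=34 D=42 E=27] avail[A=19 B=39 C=29 D=21 E=21] open={R10,R11,R12,R2,R5,R7,R8,R9}
Step 17: commit R12 -> on_hand[A=26 B=39 C=34 D=42 E=21] avail[A=19 B=39 C=29 D=21 E=21] open={R10,R11,R2,R5,R7,R8,R9}
Step 18: commit R7 -> on_hand[A=26 B=39 C=34 D=35 E=21] avail[A=19 B=39 C=29 D=21 E=21] open={R10,R11,R2,R5,R8,R9}
Step 19: reserve R13 A 6 -> on_hand[A=26 B=39 C=34 D=35 E=21] avail[A=13 B=39 C=29 D=21 E=21] open={R10,R11,R13,R2,R5,R8,R9}
Step 20: reserve R14 A 7 -> on_hand[A=26 B=39 C=34 D=35 E=21] avail[A=6 B=39 C=29 D=21 E=21] open={R10,R11,R13,R14,R2,R5,R8,R9}
Step 21: commit R9 -> on_hand[A=26 B=39 C=34 D=34 E=21] avail[A=6 B=39 C=29 D=21 E=21] open={R10,R11,R13,R14,R2,R5,R8}
Open reservations: ['R10', 'R11', 'R13', 'R14', 'R2', 'R5', 'R8'] -> 7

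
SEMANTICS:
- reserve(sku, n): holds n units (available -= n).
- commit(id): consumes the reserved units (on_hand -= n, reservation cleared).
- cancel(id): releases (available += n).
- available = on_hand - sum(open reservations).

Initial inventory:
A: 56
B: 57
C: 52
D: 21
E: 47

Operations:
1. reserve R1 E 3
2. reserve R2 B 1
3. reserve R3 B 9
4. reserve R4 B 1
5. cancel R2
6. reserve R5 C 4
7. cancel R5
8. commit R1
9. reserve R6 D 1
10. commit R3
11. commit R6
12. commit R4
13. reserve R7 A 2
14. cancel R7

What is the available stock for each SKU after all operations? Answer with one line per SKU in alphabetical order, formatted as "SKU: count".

Answer: A: 56
B: 47
C: 52
D: 20
E: 44

Derivation:
Step 1: reserve R1 E 3 -> on_hand[A=56 B=57 C=52 D=21 E=47] avail[A=56 B=57 C=52 D=21 E=44] open={R1}
Step 2: reserve R2 B 1 -> on_hand[A=56 B=57 C=52 D=21 E=47] avail[A=56 B=56 C=52 D=21 E=44] open={R1,R2}
Step 3: reserve R3 B 9 -> on_hand[A=56 B=57 C=52 D=21 E=47] avail[A=56 B=47 C=52 D=21 E=44] open={R1,R2,R3}
Step 4: reserve R4 B 1 -> on_hand[A=56 B=57 C=52 D=21 E=47] avail[A=56 B=46 C=52 D=21 E=44] open={R1,R2,R3,R4}
Step 5: cancel R2 -> on_hand[A=56 B=57 C=52 D=21 E=47] avail[A=56 B=47 C=52 D=21 E=44] open={R1,R3,R4}
Step 6: reserve R5 C 4 -> on_hand[A=56 B=57 C=52 D=21 E=47] avail[A=56 B=47 C=48 D=21 E=44] open={R1,R3,R4,R5}
Step 7: cancel R5 -> on_hand[A=56 B=57 C=52 D=21 E=47] avail[A=56 B=47 C=52 D=21 E=44] open={R1,R3,R4}
Step 8: commit R1 -> on_hand[A=56 B=57 C=52 D=21 E=44] avail[A=56 B=47 C=52 D=21 E=44] open={R3,R4}
Step 9: reserve R6 D 1 -> on_hand[A=56 B=57 C=52 D=21 E=44] avail[A=56 B=47 C=52 D=20 E=44] open={R3,R4,R6}
Step 10: commit R3 -> on_hand[A=56 B=48 C=52 D=21 E=44] avail[A=56 B=47 C=52 D=20 E=44] open={R4,R6}
Step 11: commit R6 -> on_hand[A=56 B=48 C=52 D=20 E=44] avail[A=56 B=47 C=52 D=20 E=44] open={R4}
Step 12: commit R4 -> on_hand[A=56 B=47 C=52 D=20 E=44] avail[A=56 B=47 C=52 D=20 E=44] open={}
Step 13: reserve R7 A 2 -> on_hand[A=56 B=47 C=52 D=20 E=44] avail[A=54 B=47 C=52 D=20 E=44] open={R7}
Step 14: cancel R7 -> on_hand[A=56 B=47 C=52 D=20 E=44] avail[A=56 B=47 C=52 D=20 E=44] open={}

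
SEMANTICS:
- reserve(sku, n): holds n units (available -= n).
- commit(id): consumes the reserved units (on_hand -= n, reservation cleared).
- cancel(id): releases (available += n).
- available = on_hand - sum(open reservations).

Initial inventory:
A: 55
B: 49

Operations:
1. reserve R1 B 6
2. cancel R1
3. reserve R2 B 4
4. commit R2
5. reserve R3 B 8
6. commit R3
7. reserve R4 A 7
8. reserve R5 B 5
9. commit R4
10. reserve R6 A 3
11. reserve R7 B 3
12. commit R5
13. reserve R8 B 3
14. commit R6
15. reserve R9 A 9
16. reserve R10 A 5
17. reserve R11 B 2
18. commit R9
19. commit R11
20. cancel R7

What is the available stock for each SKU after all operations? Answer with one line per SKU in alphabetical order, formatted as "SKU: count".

Answer: A: 31
B: 27

Derivation:
Step 1: reserve R1 B 6 -> on_hand[A=55 B=49] avail[A=55 B=43] open={R1}
Step 2: cancel R1 -> on_hand[A=55 B=49] avail[A=55 B=49] open={}
Step 3: reserve R2 B 4 -> on_hand[A=55 B=49] avail[A=55 B=45] open={R2}
Step 4: commit R2 -> on_hand[A=55 B=45] avail[A=55 B=45] open={}
Step 5: reserve R3 B 8 -> on_hand[A=55 B=45] avail[A=55 B=37] open={R3}
Step 6: commit R3 -> on_hand[A=55 B=37] avail[A=55 B=37] open={}
Step 7: reserve R4 A 7 -> on_hand[A=55 B=37] avail[A=48 B=37] open={R4}
Step 8: reserve R5 B 5 -> on_hand[A=55 B=37] avail[A=48 B=32] open={R4,R5}
Step 9: commit R4 -> on_hand[A=48 B=37] avail[A=48 B=32] open={R5}
Step 10: reserve R6 A 3 -> on_hand[A=48 B=37] avail[A=45 B=32] open={R5,R6}
Step 11: reserve R7 B 3 -> on_hand[A=48 B=37] avail[A=45 B=29] open={R5,R6,R7}
Step 12: commit R5 -> on_hand[A=48 B=32] avail[A=45 B=29] open={R6,R7}
Step 13: reserve R8 B 3 -> on_hand[A=48 B=32] avail[A=45 B=26] open={R6,R7,R8}
Step 14: commit R6 -> on_hand[A=45 B=32] avail[A=45 B=26] open={R7,R8}
Step 15: reserve R9 A 9 -> on_hand[A=45 B=32] avail[A=36 B=26] open={R7,R8,R9}
Step 16: reserve R10 A 5 -> on_hand[A=45 B=32] avail[A=31 B=26] open={R10,R7,R8,R9}
Step 17: reserve R11 B 2 -> on_hand[A=45 B=32] avail[A=31 B=24] open={R10,R11,R7,R8,R9}
Step 18: commit R9 -> on_hand[A=36 B=32] avail[A=31 B=24] open={R10,R11,R7,R8}
Step 19: commit R11 -> on_hand[A=36 B=30] avail[A=31 B=24] open={R10,R7,R8}
Step 20: cancel R7 -> on_hand[A=36 B=30] avail[A=31 B=27] open={R10,R8}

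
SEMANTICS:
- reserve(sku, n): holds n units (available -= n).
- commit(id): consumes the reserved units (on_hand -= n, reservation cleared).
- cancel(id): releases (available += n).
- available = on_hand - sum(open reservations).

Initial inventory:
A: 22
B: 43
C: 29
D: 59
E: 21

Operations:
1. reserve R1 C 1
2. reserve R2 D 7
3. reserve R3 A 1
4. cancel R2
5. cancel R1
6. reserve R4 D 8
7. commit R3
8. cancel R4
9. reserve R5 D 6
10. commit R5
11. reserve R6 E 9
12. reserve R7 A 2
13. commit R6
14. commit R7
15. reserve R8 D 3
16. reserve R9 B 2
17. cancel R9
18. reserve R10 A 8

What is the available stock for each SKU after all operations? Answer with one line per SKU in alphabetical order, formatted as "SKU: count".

Answer: A: 11
B: 43
C: 29
D: 50
E: 12

Derivation:
Step 1: reserve R1 C 1 -> on_hand[A=22 B=43 C=29 D=59 E=21] avail[A=22 B=43 C=28 D=59 E=21] open={R1}
Step 2: reserve R2 D 7 -> on_hand[A=22 B=43 C=29 D=59 E=21] avail[A=22 B=43 C=28 D=52 E=21] open={R1,R2}
Step 3: reserve R3 A 1 -> on_hand[A=22 B=43 C=29 D=59 E=21] avail[A=21 B=43 C=28 D=52 E=21] open={R1,R2,R3}
Step 4: cancel R2 -> on_hand[A=22 B=43 C=29 D=59 E=21] avail[A=21 B=43 C=28 D=59 E=21] open={R1,R3}
Step 5: cancel R1 -> on_hand[A=22 B=43 C=29 D=59 E=21] avail[A=21 B=43 C=29 D=59 E=21] open={R3}
Step 6: reserve R4 D 8 -> on_hand[A=22 B=43 C=29 D=59 E=21] avail[A=21 B=43 C=29 D=51 E=21] open={R3,R4}
Step 7: commit R3 -> on_hand[A=21 B=43 C=29 D=59 E=21] avail[A=21 B=43 C=29 D=51 E=21] open={R4}
Step 8: cancel R4 -> on_hand[A=21 B=43 C=29 D=59 E=21] avail[A=21 B=43 C=29 D=59 E=21] open={}
Step 9: reserve R5 D 6 -> on_hand[A=21 B=43 C=29 D=59 E=21] avail[A=21 B=43 C=29 D=53 E=21] open={R5}
Step 10: commit R5 -> on_hand[A=21 B=43 C=29 D=53 E=21] avail[A=21 B=43 C=29 D=53 E=21] open={}
Step 11: reserve R6 E 9 -> on_hand[A=21 B=43 C=29 D=53 E=21] avail[A=21 B=43 C=29 D=53 E=12] open={R6}
Step 12: reserve R7 A 2 -> on_hand[A=21 B=43 C=29 D=53 E=21] avail[A=19 B=43 C=29 D=53 E=12] open={R6,R7}
Step 13: commit R6 -> on_hand[A=21 B=43 C=29 D=53 E=12] avail[A=19 B=43 C=29 D=53 E=12] open={R7}
Step 14: commit R7 -> on_hand[A=19 B=43 C=29 D=53 E=12] avail[A=19 B=43 C=29 D=53 E=12] open={}
Step 15: reserve R8 D 3 -> on_hand[A=19 B=43 C=29 D=53 E=12] avail[A=19 B=43 C=29 D=50 E=12] open={R8}
Step 16: reserve R9 B 2 -> on_hand[A=19 B=43 C=29 D=53 E=12] avail[A=19 B=41 C=29 D=50 E=12] open={R8,R9}
Step 17: cancel R9 -> on_hand[A=19 B=43 C=29 D=53 E=12] avail[A=19 B=43 C=29 D=50 E=12] open={R8}
Step 18: reserve R10 A 8 -> on_hand[A=19 B=43 C=29 D=53 E=12] avail[A=11 B=43 C=29 D=50 E=12] open={R10,R8}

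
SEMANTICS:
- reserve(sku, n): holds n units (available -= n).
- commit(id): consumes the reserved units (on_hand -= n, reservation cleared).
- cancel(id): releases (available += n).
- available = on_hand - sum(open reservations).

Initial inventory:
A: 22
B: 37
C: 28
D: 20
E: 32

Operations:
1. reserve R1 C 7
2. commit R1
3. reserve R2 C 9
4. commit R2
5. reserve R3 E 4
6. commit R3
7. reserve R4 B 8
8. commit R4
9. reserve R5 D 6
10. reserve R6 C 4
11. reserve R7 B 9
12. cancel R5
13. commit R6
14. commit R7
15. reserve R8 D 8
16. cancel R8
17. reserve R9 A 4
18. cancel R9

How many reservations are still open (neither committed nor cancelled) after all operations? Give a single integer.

Step 1: reserve R1 C 7 -> on_hand[A=22 B=37 C=28 D=20 E=32] avail[A=22 B=37 C=21 D=20 E=32] open={R1}
Step 2: commit R1 -> on_hand[A=22 B=37 C=21 D=20 E=32] avail[A=22 B=37 C=21 D=20 E=32] open={}
Step 3: reserve R2 C 9 -> on_hand[A=22 B=37 C=21 D=20 E=32] avail[A=22 B=37 C=12 D=20 E=32] open={R2}
Step 4: commit R2 -> on_hand[A=22 B=37 C=12 D=20 E=32] avail[A=22 B=37 C=12 D=20 E=32] open={}
Step 5: reserve R3 E 4 -> on_hand[A=22 B=37 C=12 D=20 E=32] avail[A=22 B=37 C=12 D=20 E=28] open={R3}
Step 6: commit R3 -> on_hand[A=22 B=37 C=12 D=20 E=28] avail[A=22 B=37 C=12 D=20 E=28] open={}
Step 7: reserve R4 B 8 -> on_hand[A=22 B=37 C=12 D=20 E=28] avail[A=22 B=29 C=12 D=20 E=28] open={R4}
Step 8: commit R4 -> on_hand[A=22 B=29 C=12 D=20 E=28] avail[A=22 B=29 C=12 D=20 E=28] open={}
Step 9: reserve R5 D 6 -> on_hand[A=22 B=29 C=12 D=20 E=28] avail[A=22 B=29 C=12 D=14 E=28] open={R5}
Step 10: reserve R6 C 4 -> on_hand[A=22 B=29 C=12 D=20 E=28] avail[A=22 B=29 C=8 D=14 E=28] open={R5,R6}
Step 11: reserve R7 B 9 -> on_hand[A=22 B=29 C=12 D=20 E=28] avail[A=22 B=20 C=8 D=14 E=28] open={R5,R6,R7}
Step 12: cancel R5 -> on_hand[A=22 B=29 C=12 D=20 E=28] avail[A=22 B=20 C=8 D=20 E=28] open={R6,R7}
Step 13: commit R6 -> on_hand[A=22 B=29 C=8 D=20 E=28] avail[A=22 B=20 C=8 D=20 E=28] open={R7}
Step 14: commit R7 -> on_hand[A=22 B=20 C=8 D=20 E=28] avail[A=22 B=20 C=8 D=20 E=28] open={}
Step 15: reserve R8 D 8 -> on_hand[A=22 B=20 C=8 D=20 E=28] avail[A=22 B=20 C=8 D=12 E=28] open={R8}
Step 16: cancel R8 -> on_hand[A=22 B=20 C=8 D=20 E=28] avail[A=22 B=20 C=8 D=20 E=28] open={}
Step 17: reserve R9 A 4 -> on_hand[A=22 B=20 C=8 D=20 E=28] avail[A=18 B=20 C=8 D=20 E=28] open={R9}
Step 18: cancel R9 -> on_hand[A=22 B=20 C=8 D=20 E=28] avail[A=22 B=20 C=8 D=20 E=28] open={}
Open reservations: [] -> 0

Answer: 0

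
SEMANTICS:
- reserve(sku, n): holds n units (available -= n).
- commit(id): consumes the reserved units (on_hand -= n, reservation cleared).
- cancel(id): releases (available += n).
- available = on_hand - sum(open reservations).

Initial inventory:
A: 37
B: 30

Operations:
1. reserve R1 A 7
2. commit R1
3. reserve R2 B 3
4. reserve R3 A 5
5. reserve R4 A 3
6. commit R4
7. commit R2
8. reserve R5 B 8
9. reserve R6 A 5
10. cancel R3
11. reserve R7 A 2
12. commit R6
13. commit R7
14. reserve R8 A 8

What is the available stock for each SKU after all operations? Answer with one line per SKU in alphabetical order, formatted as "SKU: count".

Answer: A: 12
B: 19

Derivation:
Step 1: reserve R1 A 7 -> on_hand[A=37 B=30] avail[A=30 B=30] open={R1}
Step 2: commit R1 -> on_hand[A=30 B=30] avail[A=30 B=30] open={}
Step 3: reserve R2 B 3 -> on_hand[A=30 B=30] avail[A=30 B=27] open={R2}
Step 4: reserve R3 A 5 -> on_hand[A=30 B=30] avail[A=25 B=27] open={R2,R3}
Step 5: reserve R4 A 3 -> on_hand[A=30 B=30] avail[A=22 B=27] open={R2,R3,R4}
Step 6: commit R4 -> on_hand[A=27 B=30] avail[A=22 B=27] open={R2,R3}
Step 7: commit R2 -> on_hand[A=27 B=27] avail[A=22 B=27] open={R3}
Step 8: reserve R5 B 8 -> on_hand[A=27 B=27] avail[A=22 B=19] open={R3,R5}
Step 9: reserve R6 A 5 -> on_hand[A=27 B=27] avail[A=17 B=19] open={R3,R5,R6}
Step 10: cancel R3 -> on_hand[A=27 B=27] avail[A=22 B=19] open={R5,R6}
Step 11: reserve R7 A 2 -> on_hand[A=27 B=27] avail[A=20 B=19] open={R5,R6,R7}
Step 12: commit R6 -> on_hand[A=22 B=27] avail[A=20 B=19] open={R5,R7}
Step 13: commit R7 -> on_hand[A=20 B=27] avail[A=20 B=19] open={R5}
Step 14: reserve R8 A 8 -> on_hand[A=20 B=27] avail[A=12 B=19] open={R5,R8}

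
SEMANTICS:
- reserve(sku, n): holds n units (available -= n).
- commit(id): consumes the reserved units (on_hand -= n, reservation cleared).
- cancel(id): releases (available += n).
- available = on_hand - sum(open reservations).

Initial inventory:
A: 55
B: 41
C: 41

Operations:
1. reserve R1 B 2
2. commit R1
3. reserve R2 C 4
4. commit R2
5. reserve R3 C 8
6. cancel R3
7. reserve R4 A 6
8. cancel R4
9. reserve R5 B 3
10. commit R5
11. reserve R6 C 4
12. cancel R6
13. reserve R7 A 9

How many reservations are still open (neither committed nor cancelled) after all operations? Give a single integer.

Answer: 1

Derivation:
Step 1: reserve R1 B 2 -> on_hand[A=55 B=41 C=41] avail[A=55 B=39 C=41] open={R1}
Step 2: commit R1 -> on_hand[A=55 B=39 C=41] avail[A=55 B=39 C=41] open={}
Step 3: reserve R2 C 4 -> on_hand[A=55 B=39 C=41] avail[A=55 B=39 C=37] open={R2}
Step 4: commit R2 -> on_hand[A=55 B=39 C=37] avail[A=55 B=39 C=37] open={}
Step 5: reserve R3 C 8 -> on_hand[A=55 B=39 C=37] avail[A=55 B=39 C=29] open={R3}
Step 6: cancel R3 -> on_hand[A=55 B=39 C=37] avail[A=55 B=39 C=37] open={}
Step 7: reserve R4 A 6 -> on_hand[A=55 B=39 C=37] avail[A=49 B=39 C=37] open={R4}
Step 8: cancel R4 -> on_hand[A=55 B=39 C=37] avail[A=55 B=39 C=37] open={}
Step 9: reserve R5 B 3 -> on_hand[A=55 B=39 C=37] avail[A=55 B=36 C=37] open={R5}
Step 10: commit R5 -> on_hand[A=55 B=36 C=37] avail[A=55 B=36 C=37] open={}
Step 11: reserve R6 C 4 -> on_hand[A=55 B=36 C=37] avail[A=55 B=36 C=33] open={R6}
Step 12: cancel R6 -> on_hand[A=55 B=36 C=37] avail[A=55 B=36 C=37] open={}
Step 13: reserve R7 A 9 -> on_hand[A=55 B=36 C=37] avail[A=46 B=36 C=37] open={R7}
Open reservations: ['R7'] -> 1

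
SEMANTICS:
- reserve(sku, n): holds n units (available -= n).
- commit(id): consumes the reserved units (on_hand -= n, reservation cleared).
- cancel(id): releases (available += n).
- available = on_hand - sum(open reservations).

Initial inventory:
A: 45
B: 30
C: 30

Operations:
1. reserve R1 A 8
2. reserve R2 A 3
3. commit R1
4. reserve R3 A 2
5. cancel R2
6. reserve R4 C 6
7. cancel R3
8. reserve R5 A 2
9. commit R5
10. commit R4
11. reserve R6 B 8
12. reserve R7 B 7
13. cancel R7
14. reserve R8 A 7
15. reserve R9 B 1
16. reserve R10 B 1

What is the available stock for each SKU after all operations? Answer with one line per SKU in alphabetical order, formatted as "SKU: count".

Step 1: reserve R1 A 8 -> on_hand[A=45 B=30 C=30] avail[A=37 B=30 C=30] open={R1}
Step 2: reserve R2 A 3 -> on_hand[A=45 B=30 C=30] avail[A=34 B=30 C=30] open={R1,R2}
Step 3: commit R1 -> on_hand[A=37 B=30 C=30] avail[A=34 B=30 C=30] open={R2}
Step 4: reserve R3 A 2 -> on_hand[A=37 B=30 C=30] avail[A=32 B=30 C=30] open={R2,R3}
Step 5: cancel R2 -> on_hand[A=37 B=30 C=30] avail[A=35 B=30 C=30] open={R3}
Step 6: reserve R4 C 6 -> on_hand[A=37 B=30 C=30] avail[A=35 B=30 C=24] open={R3,R4}
Step 7: cancel R3 -> on_hand[A=37 B=30 C=30] avail[A=37 B=30 C=24] open={R4}
Step 8: reserve R5 A 2 -> on_hand[A=37 B=30 C=30] avail[A=35 B=30 C=24] open={R4,R5}
Step 9: commit R5 -> on_hand[A=35 B=30 C=30] avail[A=35 B=30 C=24] open={R4}
Step 10: commit R4 -> on_hand[A=35 B=30 C=24] avail[A=35 B=30 C=24] open={}
Step 11: reserve R6 B 8 -> on_hand[A=35 B=30 C=24] avail[A=35 B=22 C=24] open={R6}
Step 12: reserve R7 B 7 -> on_hand[A=35 B=30 C=24] avail[A=35 B=15 C=24] open={R6,R7}
Step 13: cancel R7 -> on_hand[A=35 B=30 C=24] avail[A=35 B=22 C=24] open={R6}
Step 14: reserve R8 A 7 -> on_hand[A=35 B=30 C=24] avail[A=28 B=22 C=24] open={R6,R8}
Step 15: reserve R9 B 1 -> on_hand[A=35 B=30 C=24] avail[A=28 B=21 C=24] open={R6,R8,R9}
Step 16: reserve R10 B 1 -> on_hand[A=35 B=30 C=24] avail[A=28 B=20 C=24] open={R10,R6,R8,R9}

Answer: A: 28
B: 20
C: 24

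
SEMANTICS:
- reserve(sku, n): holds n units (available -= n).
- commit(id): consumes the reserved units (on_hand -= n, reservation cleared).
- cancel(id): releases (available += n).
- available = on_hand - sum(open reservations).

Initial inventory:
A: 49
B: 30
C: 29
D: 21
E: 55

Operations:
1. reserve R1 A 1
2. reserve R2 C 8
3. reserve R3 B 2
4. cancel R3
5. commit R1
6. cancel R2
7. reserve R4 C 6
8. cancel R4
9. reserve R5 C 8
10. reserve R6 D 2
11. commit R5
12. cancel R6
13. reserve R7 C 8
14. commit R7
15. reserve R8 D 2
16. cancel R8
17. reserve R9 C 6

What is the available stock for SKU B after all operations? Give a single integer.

Answer: 30

Derivation:
Step 1: reserve R1 A 1 -> on_hand[A=49 B=30 C=29 D=21 E=55] avail[A=48 B=30 C=29 D=21 E=55] open={R1}
Step 2: reserve R2 C 8 -> on_hand[A=49 B=30 C=29 D=21 E=55] avail[A=48 B=30 C=21 D=21 E=55] open={R1,R2}
Step 3: reserve R3 B 2 -> on_hand[A=49 B=30 C=29 D=21 E=55] avail[A=48 B=28 C=21 D=21 E=55] open={R1,R2,R3}
Step 4: cancel R3 -> on_hand[A=49 B=30 C=29 D=21 E=55] avail[A=48 B=30 C=21 D=21 E=55] open={R1,R2}
Step 5: commit R1 -> on_hand[A=48 B=30 C=29 D=21 E=55] avail[A=48 B=30 C=21 D=21 E=55] open={R2}
Step 6: cancel R2 -> on_hand[A=48 B=30 C=29 D=21 E=55] avail[A=48 B=30 C=29 D=21 E=55] open={}
Step 7: reserve R4 C 6 -> on_hand[A=48 B=30 C=29 D=21 E=55] avail[A=48 B=30 C=23 D=21 E=55] open={R4}
Step 8: cancel R4 -> on_hand[A=48 B=30 C=29 D=21 E=55] avail[A=48 B=30 C=29 D=21 E=55] open={}
Step 9: reserve R5 C 8 -> on_hand[A=48 B=30 C=29 D=21 E=55] avail[A=48 B=30 C=21 D=21 E=55] open={R5}
Step 10: reserve R6 D 2 -> on_hand[A=48 B=30 C=29 D=21 E=55] avail[A=48 B=30 C=21 D=19 E=55] open={R5,R6}
Step 11: commit R5 -> on_hand[A=48 B=30 C=21 D=21 E=55] avail[A=48 B=30 C=21 D=19 E=55] open={R6}
Step 12: cancel R6 -> on_hand[A=48 B=30 C=21 D=21 E=55] avail[A=48 B=30 C=21 D=21 E=55] open={}
Step 13: reserve R7 C 8 -> on_hand[A=48 B=30 C=21 D=21 E=55] avail[A=48 B=30 C=13 D=21 E=55] open={R7}
Step 14: commit R7 -> on_hand[A=48 B=30 C=13 D=21 E=55] avail[A=48 B=30 C=13 D=21 E=55] open={}
Step 15: reserve R8 D 2 -> on_hand[A=48 B=30 C=13 D=21 E=55] avail[A=48 B=30 C=13 D=19 E=55] open={R8}
Step 16: cancel R8 -> on_hand[A=48 B=30 C=13 D=21 E=55] avail[A=48 B=30 C=13 D=21 E=55] open={}
Step 17: reserve R9 C 6 -> on_hand[A=48 B=30 C=13 D=21 E=55] avail[A=48 B=30 C=7 D=21 E=55] open={R9}
Final available[B] = 30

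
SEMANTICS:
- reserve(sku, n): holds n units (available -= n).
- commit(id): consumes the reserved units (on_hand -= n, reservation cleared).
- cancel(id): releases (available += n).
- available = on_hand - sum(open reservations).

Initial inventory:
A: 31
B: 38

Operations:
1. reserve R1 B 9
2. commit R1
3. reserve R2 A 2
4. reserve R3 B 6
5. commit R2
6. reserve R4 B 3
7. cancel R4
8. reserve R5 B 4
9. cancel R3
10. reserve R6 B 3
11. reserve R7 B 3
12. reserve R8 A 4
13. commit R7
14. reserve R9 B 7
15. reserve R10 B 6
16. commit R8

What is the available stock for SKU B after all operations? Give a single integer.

Step 1: reserve R1 B 9 -> on_hand[A=31 B=38] avail[A=31 B=29] open={R1}
Step 2: commit R1 -> on_hand[A=31 B=29] avail[A=31 B=29] open={}
Step 3: reserve R2 A 2 -> on_hand[A=31 B=29] avail[A=29 B=29] open={R2}
Step 4: reserve R3 B 6 -> on_hand[A=31 B=29] avail[A=29 B=23] open={R2,R3}
Step 5: commit R2 -> on_hand[A=29 B=29] avail[A=29 B=23] open={R3}
Step 6: reserve R4 B 3 -> on_hand[A=29 B=29] avail[A=29 B=20] open={R3,R4}
Step 7: cancel R4 -> on_hand[A=29 B=29] avail[A=29 B=23] open={R3}
Step 8: reserve R5 B 4 -> on_hand[A=29 B=29] avail[A=29 B=19] open={R3,R5}
Step 9: cancel R3 -> on_hand[A=29 B=29] avail[A=29 B=25] open={R5}
Step 10: reserve R6 B 3 -> on_hand[A=29 B=29] avail[A=29 B=22] open={R5,R6}
Step 11: reserve R7 B 3 -> on_hand[A=29 B=29] avail[A=29 B=19] open={R5,R6,R7}
Step 12: reserve R8 A 4 -> on_hand[A=29 B=29] avail[A=25 B=19] open={R5,R6,R7,R8}
Step 13: commit R7 -> on_hand[A=29 B=26] avail[A=25 B=19] open={R5,R6,R8}
Step 14: reserve R9 B 7 -> on_hand[A=29 B=26] avail[A=25 B=12] open={R5,R6,R8,R9}
Step 15: reserve R10 B 6 -> on_hand[A=29 B=26] avail[A=25 B=6] open={R10,R5,R6,R8,R9}
Step 16: commit R8 -> on_hand[A=25 B=26] avail[A=25 B=6] open={R10,R5,R6,R9}
Final available[B] = 6

Answer: 6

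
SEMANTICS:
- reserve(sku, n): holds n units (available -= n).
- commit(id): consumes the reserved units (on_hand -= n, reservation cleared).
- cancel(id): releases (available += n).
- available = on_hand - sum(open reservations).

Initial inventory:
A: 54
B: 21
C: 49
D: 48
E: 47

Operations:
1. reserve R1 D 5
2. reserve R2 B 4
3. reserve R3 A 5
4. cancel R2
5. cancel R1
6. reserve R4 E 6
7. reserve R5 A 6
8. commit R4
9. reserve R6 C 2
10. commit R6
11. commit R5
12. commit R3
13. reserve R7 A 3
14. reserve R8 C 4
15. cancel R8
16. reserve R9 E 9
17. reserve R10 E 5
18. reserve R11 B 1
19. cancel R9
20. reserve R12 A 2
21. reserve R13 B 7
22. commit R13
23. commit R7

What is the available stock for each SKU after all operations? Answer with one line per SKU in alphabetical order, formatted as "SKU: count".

Step 1: reserve R1 D 5 -> on_hand[A=54 B=21 C=49 D=48 E=47] avail[A=54 B=21 C=49 D=43 E=47] open={R1}
Step 2: reserve R2 B 4 -> on_hand[A=54 B=21 C=49 D=48 E=47] avail[A=54 B=17 C=49 D=43 E=47] open={R1,R2}
Step 3: reserve R3 A 5 -> on_hand[A=54 B=21 C=49 D=48 E=47] avail[A=49 B=17 C=49 D=43 E=47] open={R1,R2,R3}
Step 4: cancel R2 -> on_hand[A=54 B=21 C=49 D=48 E=47] avail[A=49 B=21 C=49 D=43 E=47] open={R1,R3}
Step 5: cancel R1 -> on_hand[A=54 B=21 C=49 D=48 E=47] avail[A=49 B=21 C=49 D=48 E=47] open={R3}
Step 6: reserve R4 E 6 -> on_hand[A=54 B=21 C=49 D=48 E=47] avail[A=49 B=21 C=49 D=48 E=41] open={R3,R4}
Step 7: reserve R5 A 6 -> on_hand[A=54 B=21 C=49 D=48 E=47] avail[A=43 B=21 C=49 D=48 E=41] open={R3,R4,R5}
Step 8: commit R4 -> on_hand[A=54 B=21 C=49 D=48 E=41] avail[A=43 B=21 C=49 D=48 E=41] open={R3,R5}
Step 9: reserve R6 C 2 -> on_hand[A=54 B=21 C=49 D=48 E=41] avail[A=43 B=21 C=47 D=48 E=41] open={R3,R5,R6}
Step 10: commit R6 -> on_hand[A=54 B=21 C=47 D=48 E=41] avail[A=43 B=21 C=47 D=48 E=41] open={R3,R5}
Step 11: commit R5 -> on_hand[A=48 B=21 C=47 D=48 E=41] avail[A=43 B=21 C=47 D=48 E=41] open={R3}
Step 12: commit R3 -> on_hand[A=43 B=21 C=47 D=48 E=41] avail[A=43 B=21 C=47 D=48 E=41] open={}
Step 13: reserve R7 A 3 -> on_hand[A=43 B=21 C=47 D=48 E=41] avail[A=40 B=21 C=47 D=48 E=41] open={R7}
Step 14: reserve R8 C 4 -> on_hand[A=43 B=21 C=47 D=48 E=41] avail[A=40 B=21 C=43 D=48 E=41] open={R7,R8}
Step 15: cancel R8 -> on_hand[A=43 B=21 C=47 D=48 E=41] avail[A=40 B=21 C=47 D=48 E=41] open={R7}
Step 16: reserve R9 E 9 -> on_hand[A=43 B=21 C=47 D=48 E=41] avail[A=40 B=21 C=47 D=48 E=32] open={R7,R9}
Step 17: reserve R10 E 5 -> on_hand[A=43 B=21 C=47 D=48 E=41] avail[A=40 B=21 C=47 D=48 E=27] open={R10,R7,R9}
Step 18: reserve R11 B 1 -> on_hand[A=43 B=21 C=47 D=48 E=41] avail[A=40 B=20 C=47 D=48 E=27] open={R10,R11,R7,R9}
Step 19: cancel R9 -> on_hand[A=43 B=21 C=47 D=48 E=41] avail[A=40 B=20 C=47 D=48 E=36] open={R10,R11,R7}
Step 20: reserve R12 A 2 -> on_hand[A=43 B=21 C=47 D=48 E=41] avail[A=38 B=20 C=47 D=48 E=36] open={R10,R11,R12,R7}
Step 21: reserve R13 B 7 -> on_hand[A=43 B=21 C=47 D=48 E=41] avail[A=38 B=13 C=47 D=48 E=36] open={R10,R11,R12,R13,R7}
Step 22: commit R13 -> on_hand[A=43 B=14 C=47 D=48 E=41] avail[A=38 B=13 C=47 D=48 E=36] open={R10,R11,R12,R7}
Step 23: commit R7 -> on_hand[A=40 B=14 C=47 D=48 E=41] avail[A=38 B=13 C=47 D=48 E=36] open={R10,R11,R12}

Answer: A: 38
B: 13
C: 47
D: 48
E: 36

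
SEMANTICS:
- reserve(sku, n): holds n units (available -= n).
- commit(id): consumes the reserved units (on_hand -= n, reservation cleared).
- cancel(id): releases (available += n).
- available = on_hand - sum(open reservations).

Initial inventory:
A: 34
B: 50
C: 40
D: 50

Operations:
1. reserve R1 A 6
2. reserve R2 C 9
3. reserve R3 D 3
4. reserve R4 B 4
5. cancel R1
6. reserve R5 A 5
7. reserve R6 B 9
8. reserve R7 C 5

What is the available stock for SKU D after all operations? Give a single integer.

Step 1: reserve R1 A 6 -> on_hand[A=34 B=50 C=40 D=50] avail[A=28 B=50 C=40 D=50] open={R1}
Step 2: reserve R2 C 9 -> on_hand[A=34 B=50 C=40 D=50] avail[A=28 B=50 C=31 D=50] open={R1,R2}
Step 3: reserve R3 D 3 -> on_hand[A=34 B=50 C=40 D=50] avail[A=28 B=50 C=31 D=47] open={R1,R2,R3}
Step 4: reserve R4 B 4 -> on_hand[A=34 B=50 C=40 D=50] avail[A=28 B=46 C=31 D=47] open={R1,R2,R3,R4}
Step 5: cancel R1 -> on_hand[A=34 B=50 C=40 D=50] avail[A=34 B=46 C=31 D=47] open={R2,R3,R4}
Step 6: reserve R5 A 5 -> on_hand[A=34 B=50 C=40 D=50] avail[A=29 B=46 C=31 D=47] open={R2,R3,R4,R5}
Step 7: reserve R6 B 9 -> on_hand[A=34 B=50 C=40 D=50] avail[A=29 B=37 C=31 D=47] open={R2,R3,R4,R5,R6}
Step 8: reserve R7 C 5 -> on_hand[A=34 B=50 C=40 D=50] avail[A=29 B=37 C=26 D=47] open={R2,R3,R4,R5,R6,R7}
Final available[D] = 47

Answer: 47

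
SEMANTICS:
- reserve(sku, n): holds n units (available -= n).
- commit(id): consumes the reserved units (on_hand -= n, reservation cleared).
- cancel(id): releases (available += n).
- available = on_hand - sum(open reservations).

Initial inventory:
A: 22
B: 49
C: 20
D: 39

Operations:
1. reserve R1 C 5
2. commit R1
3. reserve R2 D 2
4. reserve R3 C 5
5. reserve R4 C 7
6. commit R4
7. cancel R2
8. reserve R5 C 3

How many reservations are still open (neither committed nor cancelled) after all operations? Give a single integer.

Answer: 2

Derivation:
Step 1: reserve R1 C 5 -> on_hand[A=22 B=49 C=20 D=39] avail[A=22 B=49 C=15 D=39] open={R1}
Step 2: commit R1 -> on_hand[A=22 B=49 C=15 D=39] avail[A=22 B=49 C=15 D=39] open={}
Step 3: reserve R2 D 2 -> on_hand[A=22 B=49 C=15 D=39] avail[A=22 B=49 C=15 D=37] open={R2}
Step 4: reserve R3 C 5 -> on_hand[A=22 B=49 C=15 D=39] avail[A=22 B=49 C=10 D=37] open={R2,R3}
Step 5: reserve R4 C 7 -> on_hand[A=22 B=49 C=15 D=39] avail[A=22 B=49 C=3 D=37] open={R2,R3,R4}
Step 6: commit R4 -> on_hand[A=22 B=49 C=8 D=39] avail[A=22 B=49 C=3 D=37] open={R2,R3}
Step 7: cancel R2 -> on_hand[A=22 B=49 C=8 D=39] avail[A=22 B=49 C=3 D=39] open={R3}
Step 8: reserve R5 C 3 -> on_hand[A=22 B=49 C=8 D=39] avail[A=22 B=49 C=0 D=39] open={R3,R5}
Open reservations: ['R3', 'R5'] -> 2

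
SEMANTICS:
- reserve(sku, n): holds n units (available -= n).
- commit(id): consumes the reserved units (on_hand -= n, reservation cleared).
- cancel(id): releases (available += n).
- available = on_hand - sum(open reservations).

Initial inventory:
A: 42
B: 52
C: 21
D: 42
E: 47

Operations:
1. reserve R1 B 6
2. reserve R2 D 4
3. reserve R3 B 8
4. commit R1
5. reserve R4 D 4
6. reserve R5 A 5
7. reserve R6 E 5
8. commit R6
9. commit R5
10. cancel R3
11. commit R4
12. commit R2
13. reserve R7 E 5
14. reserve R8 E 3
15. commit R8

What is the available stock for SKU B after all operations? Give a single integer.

Step 1: reserve R1 B 6 -> on_hand[A=42 B=52 C=21 D=42 E=47] avail[A=42 B=46 C=21 D=42 E=47] open={R1}
Step 2: reserve R2 D 4 -> on_hand[A=42 B=52 C=21 D=42 E=47] avail[A=42 B=46 C=21 D=38 E=47] open={R1,R2}
Step 3: reserve R3 B 8 -> on_hand[A=42 B=52 C=21 D=42 E=47] avail[A=42 B=38 C=21 D=38 E=47] open={R1,R2,R3}
Step 4: commit R1 -> on_hand[A=42 B=46 C=21 D=42 E=47] avail[A=42 B=38 C=21 D=38 E=47] open={R2,R3}
Step 5: reserve R4 D 4 -> on_hand[A=42 B=46 C=21 D=42 E=47] avail[A=42 B=38 C=21 D=34 E=47] open={R2,R3,R4}
Step 6: reserve R5 A 5 -> on_hand[A=42 B=46 C=21 D=42 E=47] avail[A=37 B=38 C=21 D=34 E=47] open={R2,R3,R4,R5}
Step 7: reserve R6 E 5 -> on_hand[A=42 B=46 C=21 D=42 E=47] avail[A=37 B=38 C=21 D=34 E=42] open={R2,R3,R4,R5,R6}
Step 8: commit R6 -> on_hand[A=42 B=46 C=21 D=42 E=42] avail[A=37 B=38 C=21 D=34 E=42] open={R2,R3,R4,R5}
Step 9: commit R5 -> on_hand[A=37 B=46 C=21 D=42 E=42] avail[A=37 B=38 C=21 D=34 E=42] open={R2,R3,R4}
Step 10: cancel R3 -> on_hand[A=37 B=46 C=21 D=42 E=42] avail[A=37 B=46 C=21 D=34 E=42] open={R2,R4}
Step 11: commit R4 -> on_hand[A=37 B=46 C=21 D=38 E=42] avail[A=37 B=46 C=21 D=34 E=42] open={R2}
Step 12: commit R2 -> on_hand[A=37 B=46 C=21 D=34 E=42] avail[A=37 B=46 C=21 D=34 E=42] open={}
Step 13: reserve R7 E 5 -> on_hand[A=37 B=46 C=21 D=34 E=42] avail[A=37 B=46 C=21 D=34 E=37] open={R7}
Step 14: reserve R8 E 3 -> on_hand[A=37 B=46 C=21 D=34 E=42] avail[A=37 B=46 C=21 D=34 E=34] open={R7,R8}
Step 15: commit R8 -> on_hand[A=37 B=46 C=21 D=34 E=39] avail[A=37 B=46 C=21 D=34 E=34] open={R7}
Final available[B] = 46

Answer: 46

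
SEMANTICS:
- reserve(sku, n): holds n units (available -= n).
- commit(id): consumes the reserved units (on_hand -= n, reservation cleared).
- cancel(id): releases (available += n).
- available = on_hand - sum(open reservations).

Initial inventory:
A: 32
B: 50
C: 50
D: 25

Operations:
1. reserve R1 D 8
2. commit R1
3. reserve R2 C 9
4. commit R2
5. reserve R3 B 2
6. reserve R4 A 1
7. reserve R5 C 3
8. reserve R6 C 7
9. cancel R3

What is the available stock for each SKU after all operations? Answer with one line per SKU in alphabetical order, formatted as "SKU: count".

Answer: A: 31
B: 50
C: 31
D: 17

Derivation:
Step 1: reserve R1 D 8 -> on_hand[A=32 B=50 C=50 D=25] avail[A=32 B=50 C=50 D=17] open={R1}
Step 2: commit R1 -> on_hand[A=32 B=50 C=50 D=17] avail[A=32 B=50 C=50 D=17] open={}
Step 3: reserve R2 C 9 -> on_hand[A=32 B=50 C=50 D=17] avail[A=32 B=50 C=41 D=17] open={R2}
Step 4: commit R2 -> on_hand[A=32 B=50 C=41 D=17] avail[A=32 B=50 C=41 D=17] open={}
Step 5: reserve R3 B 2 -> on_hand[A=32 B=50 C=41 D=17] avail[A=32 B=48 C=41 D=17] open={R3}
Step 6: reserve R4 A 1 -> on_hand[A=32 B=50 C=41 D=17] avail[A=31 B=48 C=41 D=17] open={R3,R4}
Step 7: reserve R5 C 3 -> on_hand[A=32 B=50 C=41 D=17] avail[A=31 B=48 C=38 D=17] open={R3,R4,R5}
Step 8: reserve R6 C 7 -> on_hand[A=32 B=50 C=41 D=17] avail[A=31 B=48 C=31 D=17] open={R3,R4,R5,R6}
Step 9: cancel R3 -> on_hand[A=32 B=50 C=41 D=17] avail[A=31 B=50 C=31 D=17] open={R4,R5,R6}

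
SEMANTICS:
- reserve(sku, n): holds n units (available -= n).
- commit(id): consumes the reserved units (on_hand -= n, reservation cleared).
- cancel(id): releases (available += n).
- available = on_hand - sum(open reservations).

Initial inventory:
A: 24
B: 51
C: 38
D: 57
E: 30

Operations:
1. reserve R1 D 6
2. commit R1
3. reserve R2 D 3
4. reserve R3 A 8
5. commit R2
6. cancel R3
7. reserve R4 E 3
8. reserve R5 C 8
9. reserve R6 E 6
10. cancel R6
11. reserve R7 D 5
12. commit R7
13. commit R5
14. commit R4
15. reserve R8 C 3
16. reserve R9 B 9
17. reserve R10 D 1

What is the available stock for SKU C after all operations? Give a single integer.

Step 1: reserve R1 D 6 -> on_hand[A=24 B=51 C=38 D=57 E=30] avail[A=24 B=51 C=38 D=51 E=30] open={R1}
Step 2: commit R1 -> on_hand[A=24 B=51 C=38 D=51 E=30] avail[A=24 B=51 C=38 D=51 E=30] open={}
Step 3: reserve R2 D 3 -> on_hand[A=24 B=51 C=38 D=51 E=30] avail[A=24 B=51 C=38 D=48 E=30] open={R2}
Step 4: reserve R3 A 8 -> on_hand[A=24 B=51 C=38 D=51 E=30] avail[A=16 B=51 C=38 D=48 E=30] open={R2,R3}
Step 5: commit R2 -> on_hand[A=24 B=51 C=38 D=48 E=30] avail[A=16 B=51 C=38 D=48 E=30] open={R3}
Step 6: cancel R3 -> on_hand[A=24 B=51 C=38 D=48 E=30] avail[A=24 B=51 C=38 D=48 E=30] open={}
Step 7: reserve R4 E 3 -> on_hand[A=24 B=51 C=38 D=48 E=30] avail[A=24 B=51 C=38 D=48 E=27] open={R4}
Step 8: reserve R5 C 8 -> on_hand[A=24 B=51 C=38 D=48 E=30] avail[A=24 B=51 C=30 D=48 E=27] open={R4,R5}
Step 9: reserve R6 E 6 -> on_hand[A=24 B=51 C=38 D=48 E=30] avail[A=24 B=51 C=30 D=48 E=21] open={R4,R5,R6}
Step 10: cancel R6 -> on_hand[A=24 B=51 C=38 D=48 E=30] avail[A=24 B=51 C=30 D=48 E=27] open={R4,R5}
Step 11: reserve R7 D 5 -> on_hand[A=24 B=51 C=38 D=48 E=30] avail[A=24 B=51 C=30 D=43 E=27] open={R4,R5,R7}
Step 12: commit R7 -> on_hand[A=24 B=51 C=38 D=43 E=30] avail[A=24 B=51 C=30 D=43 E=27] open={R4,R5}
Step 13: commit R5 -> on_hand[A=24 B=51 C=30 D=43 E=30] avail[A=24 B=51 C=30 D=43 E=27] open={R4}
Step 14: commit R4 -> on_hand[A=24 B=51 C=30 D=43 E=27] avail[A=24 B=51 C=30 D=43 E=27] open={}
Step 15: reserve R8 C 3 -> on_hand[A=24 B=51 C=30 D=43 E=27] avail[A=24 B=51 C=27 D=43 E=27] open={R8}
Step 16: reserve R9 B 9 -> on_hand[A=24 B=51 C=30 D=43 E=27] avail[A=24 B=42 C=27 D=43 E=27] open={R8,R9}
Step 17: reserve R10 D 1 -> on_hand[A=24 B=51 C=30 D=43 E=27] avail[A=24 B=42 C=27 D=42 E=27] open={R10,R8,R9}
Final available[C] = 27

Answer: 27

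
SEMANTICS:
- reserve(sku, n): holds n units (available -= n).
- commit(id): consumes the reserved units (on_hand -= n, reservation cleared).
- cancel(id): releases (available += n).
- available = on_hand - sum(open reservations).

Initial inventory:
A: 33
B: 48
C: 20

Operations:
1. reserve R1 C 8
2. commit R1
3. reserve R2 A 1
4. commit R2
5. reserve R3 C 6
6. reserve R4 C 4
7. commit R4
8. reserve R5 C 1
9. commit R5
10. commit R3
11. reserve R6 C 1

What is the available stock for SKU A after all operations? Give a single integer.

Step 1: reserve R1 C 8 -> on_hand[A=33 B=48 C=20] avail[A=33 B=48 C=12] open={R1}
Step 2: commit R1 -> on_hand[A=33 B=48 C=12] avail[A=33 B=48 C=12] open={}
Step 3: reserve R2 A 1 -> on_hand[A=33 B=48 C=12] avail[A=32 B=48 C=12] open={R2}
Step 4: commit R2 -> on_hand[A=32 B=48 C=12] avail[A=32 B=48 C=12] open={}
Step 5: reserve R3 C 6 -> on_hand[A=32 B=48 C=12] avail[A=32 B=48 C=6] open={R3}
Step 6: reserve R4 C 4 -> on_hand[A=32 B=48 C=12] avail[A=32 B=48 C=2] open={R3,R4}
Step 7: commit R4 -> on_hand[A=32 B=48 C=8] avail[A=32 B=48 C=2] open={R3}
Step 8: reserve R5 C 1 -> on_hand[A=32 B=48 C=8] avail[A=32 B=48 C=1] open={R3,R5}
Step 9: commit R5 -> on_hand[A=32 B=48 C=7] avail[A=32 B=48 C=1] open={R3}
Step 10: commit R3 -> on_hand[A=32 B=48 C=1] avail[A=32 B=48 C=1] open={}
Step 11: reserve R6 C 1 -> on_hand[A=32 B=48 C=1] avail[A=32 B=48 C=0] open={R6}
Final available[A] = 32

Answer: 32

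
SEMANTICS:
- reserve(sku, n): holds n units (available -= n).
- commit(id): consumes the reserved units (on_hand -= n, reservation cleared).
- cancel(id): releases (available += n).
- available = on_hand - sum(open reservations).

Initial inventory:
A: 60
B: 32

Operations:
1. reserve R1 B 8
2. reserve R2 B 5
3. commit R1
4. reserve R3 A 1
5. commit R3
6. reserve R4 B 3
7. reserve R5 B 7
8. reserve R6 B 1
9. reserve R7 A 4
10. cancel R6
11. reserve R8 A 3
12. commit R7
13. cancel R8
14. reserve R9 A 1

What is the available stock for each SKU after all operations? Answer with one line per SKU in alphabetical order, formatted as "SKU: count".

Answer: A: 54
B: 9

Derivation:
Step 1: reserve R1 B 8 -> on_hand[A=60 B=32] avail[A=60 B=24] open={R1}
Step 2: reserve R2 B 5 -> on_hand[A=60 B=32] avail[A=60 B=19] open={R1,R2}
Step 3: commit R1 -> on_hand[A=60 B=24] avail[A=60 B=19] open={R2}
Step 4: reserve R3 A 1 -> on_hand[A=60 B=24] avail[A=59 B=19] open={R2,R3}
Step 5: commit R3 -> on_hand[A=59 B=24] avail[A=59 B=19] open={R2}
Step 6: reserve R4 B 3 -> on_hand[A=59 B=24] avail[A=59 B=16] open={R2,R4}
Step 7: reserve R5 B 7 -> on_hand[A=59 B=24] avail[A=59 B=9] open={R2,R4,R5}
Step 8: reserve R6 B 1 -> on_hand[A=59 B=24] avail[A=59 B=8] open={R2,R4,R5,R6}
Step 9: reserve R7 A 4 -> on_hand[A=59 B=24] avail[A=55 B=8] open={R2,R4,R5,R6,R7}
Step 10: cancel R6 -> on_hand[A=59 B=24] avail[A=55 B=9] open={R2,R4,R5,R7}
Step 11: reserve R8 A 3 -> on_hand[A=59 B=24] avail[A=52 B=9] open={R2,R4,R5,R7,R8}
Step 12: commit R7 -> on_hand[A=55 B=24] avail[A=52 B=9] open={R2,R4,R5,R8}
Step 13: cancel R8 -> on_hand[A=55 B=24] avail[A=55 B=9] open={R2,R4,R5}
Step 14: reserve R9 A 1 -> on_hand[A=55 B=24] avail[A=54 B=9] open={R2,R4,R5,R9}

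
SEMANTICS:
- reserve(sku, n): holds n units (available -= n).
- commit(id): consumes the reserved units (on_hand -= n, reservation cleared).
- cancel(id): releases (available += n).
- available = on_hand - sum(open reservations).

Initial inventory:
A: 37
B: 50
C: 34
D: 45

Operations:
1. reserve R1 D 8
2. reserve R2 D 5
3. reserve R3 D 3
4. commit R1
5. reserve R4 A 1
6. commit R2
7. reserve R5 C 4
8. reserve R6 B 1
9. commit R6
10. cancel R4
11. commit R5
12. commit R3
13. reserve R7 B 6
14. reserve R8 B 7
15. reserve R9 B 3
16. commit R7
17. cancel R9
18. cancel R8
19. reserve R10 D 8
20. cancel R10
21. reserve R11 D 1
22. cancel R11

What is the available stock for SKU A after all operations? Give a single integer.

Answer: 37

Derivation:
Step 1: reserve R1 D 8 -> on_hand[A=37 B=50 C=34 D=45] avail[A=37 B=50 C=34 D=37] open={R1}
Step 2: reserve R2 D 5 -> on_hand[A=37 B=50 C=34 D=45] avail[A=37 B=50 C=34 D=32] open={R1,R2}
Step 3: reserve R3 D 3 -> on_hand[A=37 B=50 C=34 D=45] avail[A=37 B=50 C=34 D=29] open={R1,R2,R3}
Step 4: commit R1 -> on_hand[A=37 B=50 C=34 D=37] avail[A=37 B=50 C=34 D=29] open={R2,R3}
Step 5: reserve R4 A 1 -> on_hand[A=37 B=50 C=34 D=37] avail[A=36 B=50 C=34 D=29] open={R2,R3,R4}
Step 6: commit R2 -> on_hand[A=37 B=50 C=34 D=32] avail[A=36 B=50 C=34 D=29] open={R3,R4}
Step 7: reserve R5 C 4 -> on_hand[A=37 B=50 C=34 D=32] avail[A=36 B=50 C=30 D=29] open={R3,R4,R5}
Step 8: reserve R6 B 1 -> on_hand[A=37 B=50 C=34 D=32] avail[A=36 B=49 C=30 D=29] open={R3,R4,R5,R6}
Step 9: commit R6 -> on_hand[A=37 B=49 C=34 D=32] avail[A=36 B=49 C=30 D=29] open={R3,R4,R5}
Step 10: cancel R4 -> on_hand[A=37 B=49 C=34 D=32] avail[A=37 B=49 C=30 D=29] open={R3,R5}
Step 11: commit R5 -> on_hand[A=37 B=49 C=30 D=32] avail[A=37 B=49 C=30 D=29] open={R3}
Step 12: commit R3 -> on_hand[A=37 B=49 C=30 D=29] avail[A=37 B=49 C=30 D=29] open={}
Step 13: reserve R7 B 6 -> on_hand[A=37 B=49 C=30 D=29] avail[A=37 B=43 C=30 D=29] open={R7}
Step 14: reserve R8 B 7 -> on_hand[A=37 B=49 C=30 D=29] avail[A=37 B=36 C=30 D=29] open={R7,R8}
Step 15: reserve R9 B 3 -> on_hand[A=37 B=49 C=30 D=29] avail[A=37 B=33 C=30 D=29] open={R7,R8,R9}
Step 16: commit R7 -> on_hand[A=37 B=43 C=30 D=29] avail[A=37 B=33 C=30 D=29] open={R8,R9}
Step 17: cancel R9 -> on_hand[A=37 B=43 C=30 D=29] avail[A=37 B=36 C=30 D=29] open={R8}
Step 18: cancel R8 -> on_hand[A=37 B=43 C=30 D=29] avail[A=37 B=43 C=30 D=29] open={}
Step 19: reserve R10 D 8 -> on_hand[A=37 B=43 C=30 D=29] avail[A=37 B=43 C=30 D=21] open={R10}
Step 20: cancel R10 -> on_hand[A=37 B=43 C=30 D=29] avail[A=37 B=43 C=30 D=29] open={}
Step 21: reserve R11 D 1 -> on_hand[A=37 B=43 C=30 D=29] avail[A=37 B=43 C=30 D=28] open={R11}
Step 22: cancel R11 -> on_hand[A=37 B=43 C=30 D=29] avail[A=37 B=43 C=30 D=29] open={}
Final available[A] = 37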